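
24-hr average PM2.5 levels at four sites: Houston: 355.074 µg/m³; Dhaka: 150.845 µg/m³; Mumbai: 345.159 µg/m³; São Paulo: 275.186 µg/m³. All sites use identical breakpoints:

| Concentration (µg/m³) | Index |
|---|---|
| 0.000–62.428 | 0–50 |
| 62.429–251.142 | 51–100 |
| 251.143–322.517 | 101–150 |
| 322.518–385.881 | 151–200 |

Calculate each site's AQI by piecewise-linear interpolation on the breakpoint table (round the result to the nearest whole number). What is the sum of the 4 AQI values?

537

Houston: 355.074 lies in 322.518–385.881, so I_lo=151, I_hi=200, C_lo=322.518, C_hi=385.881.
(200−151)/(385.881−322.518) × (355.074−322.518) + 151 = 49/63.363 × 32.556 + 151 ≈ 176.18 → 176.
Dhaka: 150.845 lies in 62.429–251.142, so I_lo=51, I_hi=100, C_lo=62.429, C_hi=251.142.
(100−51)/(251.142−62.429) × (150.845−62.429) + 51 = 49/188.713 × 88.416 + 51 ≈ 73.96 → 74.
Mumbai 345.159: bracket 322.518–385.881 → index 151–200; slope 49/63.363, offset 22.641.
AQI = 151 + 49/63.363·22.641 ≈ 168.51 ⇒ 169.
São Paulo: row 251.143–322.517 (AQI 101–150). (150−101)·(275.186−251.143)/(322.517−251.143) + 101 = 49·24.043/71.374 + 101 ≈ 117.51 → 118.
AQIs: Houston=176, Dhaka=74, Mumbai=169, São Paulo=118. Sum = 176 + 74 + 169 + 118 = 537.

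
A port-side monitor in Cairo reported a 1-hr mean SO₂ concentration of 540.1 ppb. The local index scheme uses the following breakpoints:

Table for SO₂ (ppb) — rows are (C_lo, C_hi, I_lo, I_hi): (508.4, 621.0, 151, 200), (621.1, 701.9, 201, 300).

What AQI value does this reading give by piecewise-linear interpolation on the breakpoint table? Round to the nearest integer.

165

SO₂: 540.1 ∈ [508.4, 621.0] ↔ index [151, 200].
151 + (540.1−508.4)·(200−151)/(621.0−508.4) = 151 + 31.7·49/112.6 ≈ 164.79, so AQI = 165.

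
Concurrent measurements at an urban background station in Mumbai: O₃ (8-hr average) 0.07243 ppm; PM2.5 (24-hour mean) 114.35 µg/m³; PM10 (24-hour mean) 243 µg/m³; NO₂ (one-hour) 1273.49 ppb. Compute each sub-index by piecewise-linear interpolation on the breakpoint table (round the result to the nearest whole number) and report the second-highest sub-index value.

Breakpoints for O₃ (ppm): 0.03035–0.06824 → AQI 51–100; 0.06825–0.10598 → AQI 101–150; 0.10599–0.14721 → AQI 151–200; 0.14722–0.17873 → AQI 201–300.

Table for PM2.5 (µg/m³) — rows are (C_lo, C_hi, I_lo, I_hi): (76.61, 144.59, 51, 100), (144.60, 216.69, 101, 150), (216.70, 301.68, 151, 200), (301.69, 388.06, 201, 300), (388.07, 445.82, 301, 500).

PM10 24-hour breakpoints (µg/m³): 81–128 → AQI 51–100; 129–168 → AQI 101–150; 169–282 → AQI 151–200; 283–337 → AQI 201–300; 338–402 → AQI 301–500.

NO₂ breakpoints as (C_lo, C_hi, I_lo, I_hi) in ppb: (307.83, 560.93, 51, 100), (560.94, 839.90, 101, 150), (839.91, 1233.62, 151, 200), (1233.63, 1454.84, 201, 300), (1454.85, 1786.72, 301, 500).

O₃: row 0.06825–0.10598 (AQI 101–150). (150−101)·(0.07243−0.06825)/(0.10598−0.06825) + 101 = 49·0.00418/0.03773 + 101 ≈ 106.43 → 106.
PM2.5: row 76.61–144.59 (AQI 51–100). (100−51)·(114.35−76.61)/(144.59−76.61) + 51 = 49·37.74/67.98 + 51 ≈ 78.20 → 78.
PM10 243: bracket 169–282 → index 151–200; slope 49/113, offset 74.
AQI = 151 + 49/113·74 ≈ 183.09 ⇒ 183.
NO₂ 1273.49: bracket 1233.63–1454.84 → index 201–300; slope 99/221.21, offset 39.86.
AQI = 201 + 99/221.21·39.86 ≈ 218.84 ⇒ 219.
Sub-indices: O₃→106, PM2.5→78, PM10→183, NO₂→219. Ranked high→low: 219, 183, 106, 78. Second-highest sub-index = 183.

183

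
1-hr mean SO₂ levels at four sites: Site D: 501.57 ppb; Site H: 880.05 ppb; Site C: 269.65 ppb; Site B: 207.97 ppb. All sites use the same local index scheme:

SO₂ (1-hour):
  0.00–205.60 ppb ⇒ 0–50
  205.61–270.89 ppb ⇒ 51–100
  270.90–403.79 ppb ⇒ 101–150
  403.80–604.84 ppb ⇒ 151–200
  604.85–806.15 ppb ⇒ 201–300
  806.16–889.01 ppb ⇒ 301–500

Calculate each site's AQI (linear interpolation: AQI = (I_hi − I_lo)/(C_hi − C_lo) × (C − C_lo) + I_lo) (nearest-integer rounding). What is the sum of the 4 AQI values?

Site D: 501.57 lies in 403.80–604.84, so I_lo=151, I_hi=200, C_lo=403.80, C_hi=604.84.
(200−151)/(604.84−403.80) × (501.57−403.80) + 151 = 49/201.04 × 97.77 + 151 ≈ 174.83 → 175.
Site H: 880.05 lies in 806.16–889.01, so I_lo=301, I_hi=500, C_lo=806.16, C_hi=889.01.
(500−301)/(889.01−806.16) × (880.05−806.16) + 301 = 199/82.85 × 73.89 + 301 ≈ 478.48 → 478.
Site C: 269.65 lies in 205.61–270.89, so I_lo=51, I_hi=100, C_lo=205.61, C_hi=270.89.
(100−51)/(270.89−205.61) × (269.65−205.61) + 51 = 49/65.28 × 64.04 + 51 ≈ 99.07 → 99.
Site B: 207.97 ∈ [205.61, 270.89] ↔ index [51, 100].
51 + (207.97−205.61)·(100−51)/(270.89−205.61) = 51 + 2.36·49/65.28 ≈ 52.77, so AQI = 53.
AQIs: Site D=175, Site H=478, Site C=99, Site B=53. Sum = 175 + 478 + 99 + 53 = 805.

805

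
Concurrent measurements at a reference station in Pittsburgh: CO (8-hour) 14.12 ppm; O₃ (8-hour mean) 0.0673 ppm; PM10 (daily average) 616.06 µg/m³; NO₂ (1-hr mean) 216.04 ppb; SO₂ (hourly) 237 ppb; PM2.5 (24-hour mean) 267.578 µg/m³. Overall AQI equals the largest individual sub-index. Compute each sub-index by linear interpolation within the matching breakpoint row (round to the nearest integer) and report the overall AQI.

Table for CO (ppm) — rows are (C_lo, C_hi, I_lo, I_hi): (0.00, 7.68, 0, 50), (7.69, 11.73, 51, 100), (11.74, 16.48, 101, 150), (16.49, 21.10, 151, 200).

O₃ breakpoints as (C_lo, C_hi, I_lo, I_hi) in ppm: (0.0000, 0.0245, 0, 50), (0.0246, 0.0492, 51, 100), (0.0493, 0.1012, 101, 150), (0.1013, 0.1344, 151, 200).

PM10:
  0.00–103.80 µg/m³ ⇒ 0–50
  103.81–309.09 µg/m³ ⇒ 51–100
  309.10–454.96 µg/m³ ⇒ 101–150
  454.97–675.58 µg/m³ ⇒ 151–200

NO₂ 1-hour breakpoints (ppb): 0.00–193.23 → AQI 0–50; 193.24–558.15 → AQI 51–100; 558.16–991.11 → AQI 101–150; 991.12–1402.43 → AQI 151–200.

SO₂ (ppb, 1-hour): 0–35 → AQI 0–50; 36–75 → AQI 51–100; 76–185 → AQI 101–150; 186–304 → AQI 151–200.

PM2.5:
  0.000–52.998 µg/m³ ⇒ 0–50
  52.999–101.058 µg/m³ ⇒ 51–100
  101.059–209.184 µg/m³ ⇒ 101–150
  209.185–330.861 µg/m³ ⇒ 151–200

CO: row 11.74–16.48 (AQI 101–150). (150−101)·(14.12−11.74)/(16.48−11.74) + 101 = 49·2.38/4.74 + 101 ≈ 125.60 → 126.
O₃ 0.0673: bracket 0.0493–0.1012 → index 101–150; slope 49/0.0519, offset 0.0180.
AQI = 101 + 49/0.0519·0.0180 ≈ 117.99 ⇒ 118.
PM10: 616.06 lies in 454.97–675.58, so I_lo=151, I_hi=200, C_lo=454.97, C_hi=675.58.
(200−151)/(675.58−454.97) × (616.06−454.97) + 151 = 49/220.61 × 161.09 + 151 ≈ 186.78 → 187.
NO₂: 216.04 ∈ [193.24, 558.15] ↔ index [51, 100].
51 + (216.04−193.24)·(100−51)/(558.15−193.24) = 51 + 22.80·49/364.91 ≈ 54.06, so AQI = 54.
SO₂ 237: bracket 186–304 → index 151–200; slope 49/118, offset 51.
AQI = 151 + 49/118·51 ≈ 172.18 ⇒ 172.
PM2.5 267.578: bracket 209.185–330.861 → index 151–200; slope 49/121.676, offset 58.393.
AQI = 151 + 49/121.676·58.393 ≈ 174.52 ⇒ 175.
Sub-indices: CO→126, O₃→118, PM10→187, NO₂→54, SO₂→172, PM2.5→175. Overall AQI = max = 187; dominant pollutant is PM10.
AQI 187: Unhealthy.

187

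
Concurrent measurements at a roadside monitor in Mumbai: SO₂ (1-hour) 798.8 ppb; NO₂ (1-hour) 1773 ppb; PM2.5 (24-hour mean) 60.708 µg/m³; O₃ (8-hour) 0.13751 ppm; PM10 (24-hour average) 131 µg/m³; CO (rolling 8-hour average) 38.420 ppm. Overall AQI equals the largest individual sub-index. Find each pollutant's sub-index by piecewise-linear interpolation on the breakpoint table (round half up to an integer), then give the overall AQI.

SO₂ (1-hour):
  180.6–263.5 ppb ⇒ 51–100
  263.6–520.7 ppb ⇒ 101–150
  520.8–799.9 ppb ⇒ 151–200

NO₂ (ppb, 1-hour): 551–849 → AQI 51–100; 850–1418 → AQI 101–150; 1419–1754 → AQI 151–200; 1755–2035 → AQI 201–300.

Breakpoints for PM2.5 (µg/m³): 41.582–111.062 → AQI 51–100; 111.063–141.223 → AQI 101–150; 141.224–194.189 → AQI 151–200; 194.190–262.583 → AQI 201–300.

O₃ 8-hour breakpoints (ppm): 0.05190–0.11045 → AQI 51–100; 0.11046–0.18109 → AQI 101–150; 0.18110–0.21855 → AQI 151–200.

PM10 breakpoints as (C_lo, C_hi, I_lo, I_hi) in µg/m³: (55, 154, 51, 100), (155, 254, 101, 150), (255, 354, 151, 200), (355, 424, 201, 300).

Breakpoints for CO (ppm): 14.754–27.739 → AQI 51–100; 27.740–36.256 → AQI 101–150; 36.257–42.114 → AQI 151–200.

SO₂ 798.8: bracket 520.8–799.9 → index 151–200; slope 49/279.1, offset 278.0.
AQI = 151 + 49/279.1·278.0 ≈ 199.81 ⇒ 200.
NO₂: row 1755–2035 (AQI 201–300). (300−201)·(1773−1755)/(2035−1755) + 201 = 99·18/280 + 201 ≈ 207.36 → 207.
PM2.5 60.708: bracket 41.582–111.062 → index 51–100; slope 49/69.480, offset 19.126.
AQI = 51 + 49/69.480·19.126 ≈ 64.49 ⇒ 64.
O₃: row 0.11046–0.18109 (AQI 101–150). (150−101)·(0.13751−0.11046)/(0.18109−0.11046) + 101 = 49·0.02705/0.07063 + 101 ≈ 119.77 → 120.
PM10: 131 lies in 55–154, so I_lo=51, I_hi=100, C_lo=55, C_hi=154.
(100−51)/(154−55) × (131−55) + 51 = 49/99 × 76 + 51 ≈ 88.62 → 89.
CO: row 36.257–42.114 (AQI 151–200). (200−151)·(38.420−36.257)/(42.114−36.257) + 151 = 49·2.163/5.857 + 151 ≈ 169.10 → 169.
Sub-indices: SO₂→200, NO₂→207, PM2.5→64, O₃→120, PM10→89, CO→169. Overall AQI = max = 207; dominant pollutant is NO₂.
AQI 207: Very Unhealthy.

207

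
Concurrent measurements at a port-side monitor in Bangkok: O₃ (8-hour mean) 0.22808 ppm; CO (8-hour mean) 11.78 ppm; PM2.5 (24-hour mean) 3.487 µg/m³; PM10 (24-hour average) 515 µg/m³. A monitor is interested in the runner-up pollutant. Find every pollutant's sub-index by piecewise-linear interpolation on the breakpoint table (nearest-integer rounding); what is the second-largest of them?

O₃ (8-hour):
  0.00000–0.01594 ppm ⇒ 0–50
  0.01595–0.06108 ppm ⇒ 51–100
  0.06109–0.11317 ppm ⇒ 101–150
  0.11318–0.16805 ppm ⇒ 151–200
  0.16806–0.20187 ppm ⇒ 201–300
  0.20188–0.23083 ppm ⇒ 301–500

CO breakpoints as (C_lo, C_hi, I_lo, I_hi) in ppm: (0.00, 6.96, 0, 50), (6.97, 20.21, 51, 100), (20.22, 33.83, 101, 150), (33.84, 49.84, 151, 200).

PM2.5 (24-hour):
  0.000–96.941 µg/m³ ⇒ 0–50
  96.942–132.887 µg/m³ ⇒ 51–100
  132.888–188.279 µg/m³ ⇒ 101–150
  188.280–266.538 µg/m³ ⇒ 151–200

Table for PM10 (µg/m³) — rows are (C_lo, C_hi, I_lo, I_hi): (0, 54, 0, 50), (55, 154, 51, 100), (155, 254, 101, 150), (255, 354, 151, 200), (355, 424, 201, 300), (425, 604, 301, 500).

401

O₃: 0.22808 ∈ [0.20188, 0.23083] ↔ index [301, 500].
301 + (0.22808−0.20188)·(500−301)/(0.23083−0.20188) = 301 + 0.02620·199/0.02895 ≈ 481.10, so AQI = 481.
CO: row 6.97–20.21 (AQI 51–100). (100−51)·(11.78−6.97)/(20.21−6.97) + 51 = 49·4.81/13.24 + 51 ≈ 68.80 → 69.
PM2.5 3.487: bracket 0.000–96.941 → index 0–50; slope 50/96.941, offset 3.487.
AQI = 0 + 50/96.941·3.487 ≈ 1.80 ⇒ 2.
PM10: row 425–604 (AQI 301–500). (500−301)·(515−425)/(604−425) + 301 = 199·90/179 + 301 ≈ 401.06 → 401.
Sub-indices: O₃→481, CO→69, PM2.5→2, PM10→401. Ranked high→low: 481, 401, 69, 2. Second-highest sub-index = 401.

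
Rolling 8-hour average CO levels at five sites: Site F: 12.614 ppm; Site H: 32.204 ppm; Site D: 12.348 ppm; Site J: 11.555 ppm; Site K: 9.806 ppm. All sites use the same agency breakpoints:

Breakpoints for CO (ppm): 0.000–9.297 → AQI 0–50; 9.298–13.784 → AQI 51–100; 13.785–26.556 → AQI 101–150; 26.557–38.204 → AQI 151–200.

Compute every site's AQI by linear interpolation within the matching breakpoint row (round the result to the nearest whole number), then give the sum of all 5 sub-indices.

479

Site F: 12.614 lies in 9.298–13.784, so I_lo=51, I_hi=100, C_lo=9.298, C_hi=13.784.
(100−51)/(13.784−9.298) × (12.614−9.298) + 51 = 49/4.486 × 3.316 + 51 ≈ 87.22 → 87.
Site H 32.204: bracket 26.557–38.204 → index 151–200; slope 49/11.647, offset 5.647.
AQI = 151 + 49/11.647·5.647 ≈ 174.76 ⇒ 175.
Site D: row 9.298–13.784 (AQI 51–100). (100−51)·(12.348−9.298)/(13.784−9.298) + 51 = 49·3.050/4.486 + 51 ≈ 84.31 → 84.
Site J 11.555: bracket 9.298–13.784 → index 51–100; slope 49/4.486, offset 2.257.
AQI = 51 + 49/4.486·2.257 ≈ 75.65 ⇒ 76.
Site K: 9.806 ∈ [9.298, 13.784] ↔ index [51, 100].
51 + (9.806−9.298)·(100−51)/(13.784−9.298) = 51 + 0.508·49/4.486 ≈ 56.55, so AQI = 57.
AQIs: Site F=87, Site H=175, Site D=84, Site J=76, Site K=57. Sum = 87 + 175 + 84 + 76 + 57 = 479.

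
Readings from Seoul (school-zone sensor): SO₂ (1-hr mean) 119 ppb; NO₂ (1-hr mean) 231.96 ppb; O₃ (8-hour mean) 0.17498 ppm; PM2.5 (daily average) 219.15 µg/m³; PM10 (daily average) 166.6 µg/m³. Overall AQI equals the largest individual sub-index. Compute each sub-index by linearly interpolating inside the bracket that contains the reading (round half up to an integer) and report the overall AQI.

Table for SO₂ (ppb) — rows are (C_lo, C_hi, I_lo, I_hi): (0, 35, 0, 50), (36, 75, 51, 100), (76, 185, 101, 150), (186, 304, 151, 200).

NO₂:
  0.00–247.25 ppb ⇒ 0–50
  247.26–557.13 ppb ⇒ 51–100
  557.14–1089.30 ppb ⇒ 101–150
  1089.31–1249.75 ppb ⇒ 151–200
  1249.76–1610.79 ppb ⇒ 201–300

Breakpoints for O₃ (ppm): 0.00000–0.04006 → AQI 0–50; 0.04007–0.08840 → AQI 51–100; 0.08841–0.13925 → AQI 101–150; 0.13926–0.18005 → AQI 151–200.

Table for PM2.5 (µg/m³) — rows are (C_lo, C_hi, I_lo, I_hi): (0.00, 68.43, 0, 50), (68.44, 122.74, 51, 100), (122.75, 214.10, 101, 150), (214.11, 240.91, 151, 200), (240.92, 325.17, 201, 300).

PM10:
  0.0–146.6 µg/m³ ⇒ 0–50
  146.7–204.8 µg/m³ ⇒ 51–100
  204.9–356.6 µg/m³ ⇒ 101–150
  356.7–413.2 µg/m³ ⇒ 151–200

SO₂: row 76–185 (AQI 101–150). (150−101)·(119−76)/(185−76) + 101 = 49·43/109 + 101 ≈ 120.33 → 120.
NO₂: 231.96 lies in 0.00–247.25, so I_lo=0, I_hi=50, C_lo=0.00, C_hi=247.25.
(50−0)/(247.25−0.00) × (231.96−0.00) + 0 = 50/247.25 × 231.96 + 0 ≈ 46.91 → 47.
O₃ 0.17498: bracket 0.13926–0.18005 → index 151–200; slope 49/0.04079, offset 0.03572.
AQI = 151 + 49/0.04079·0.03572 ≈ 193.91 ⇒ 194.
PM2.5: 219.15 ∈ [214.11, 240.91] ↔ index [151, 200].
151 + (219.15−214.11)·(200−151)/(240.91−214.11) = 151 + 5.04·49/26.80 ≈ 160.21, so AQI = 160.
PM10: row 146.7–204.8 (AQI 51–100). (100−51)·(166.6−146.7)/(204.8−146.7) + 51 = 49·19.9/58.1 + 51 ≈ 67.78 → 68.
Sub-indices: SO₂→120, NO₂→47, O₃→194, PM2.5→160, PM10→68. Overall AQI = max = 194; dominant pollutant is O₃.

194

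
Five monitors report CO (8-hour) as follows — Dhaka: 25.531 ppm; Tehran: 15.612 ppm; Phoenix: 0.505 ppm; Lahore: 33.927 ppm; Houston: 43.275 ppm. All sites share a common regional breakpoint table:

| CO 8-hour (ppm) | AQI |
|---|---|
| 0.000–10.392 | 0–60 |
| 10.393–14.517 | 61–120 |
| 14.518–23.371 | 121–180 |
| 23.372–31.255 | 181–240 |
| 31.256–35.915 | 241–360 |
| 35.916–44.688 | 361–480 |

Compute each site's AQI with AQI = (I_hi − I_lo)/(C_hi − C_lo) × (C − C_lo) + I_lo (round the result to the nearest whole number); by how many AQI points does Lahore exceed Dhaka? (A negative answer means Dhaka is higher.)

Dhaka: 25.531 ∈ [23.372, 31.255] ↔ index [181, 240].
181 + (25.531−23.372)·(240−181)/(31.255−23.372) = 181 + 2.159·59/7.883 ≈ 197.16, so AQI = 197.
Tehran 15.612: bracket 14.518–23.371 → index 121–180; slope 59/8.853, offset 1.094.
AQI = 121 + 59/8.853·1.094 ≈ 128.29 ⇒ 128.
Phoenix: row 0.000–10.392 (AQI 0–60). (60−0)·(0.505−0.000)/(10.392−0.000) + 0 = 60·0.505/10.392 + 0 ≈ 2.92 → 3.
Lahore: 33.927 lies in 31.256–35.915, so I_lo=241, I_hi=360, C_lo=31.256, C_hi=35.915.
(360−241)/(35.915−31.256) × (33.927−31.256) + 241 = 119/4.659 × 2.671 + 241 ≈ 309.22 → 309.
Houston: 43.275 lies in 35.916–44.688, so I_lo=361, I_hi=480, C_lo=35.916, C_hi=44.688.
(480−361)/(44.688−35.916) × (43.275−35.916) + 361 = 119/8.772 × 7.359 + 361 ≈ 460.83 → 461.
AQIs: Dhaka=197, Tehran=128, Phoenix=3, Lahore=309, Houston=461. Lahore (309) − Dhaka (197) = 112.

112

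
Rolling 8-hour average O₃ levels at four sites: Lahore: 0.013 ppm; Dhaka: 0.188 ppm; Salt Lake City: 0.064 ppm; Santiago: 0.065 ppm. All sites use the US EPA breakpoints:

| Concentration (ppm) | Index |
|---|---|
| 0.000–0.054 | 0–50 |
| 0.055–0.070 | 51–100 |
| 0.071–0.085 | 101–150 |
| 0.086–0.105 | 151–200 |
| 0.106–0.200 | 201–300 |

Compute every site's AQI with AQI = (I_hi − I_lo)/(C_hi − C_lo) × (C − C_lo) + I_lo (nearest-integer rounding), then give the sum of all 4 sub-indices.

463

Lahore 0.013: bracket 0.000–0.054 → index 0–50; slope 50/0.054, offset 0.013.
AQI = 0 + 50/0.054·0.013 ≈ 12.04 ⇒ 12.
Dhaka: 0.188 lies in 0.106–0.200, so I_lo=201, I_hi=300, C_lo=0.106, C_hi=0.200.
(300−201)/(0.200−0.106) × (0.188−0.106) + 201 = 99/0.094 × 0.082 + 201 ≈ 287.36 → 287.
Salt Lake City 0.064: bracket 0.055–0.070 → index 51–100; slope 49/0.015, offset 0.009.
AQI = 51 + 49/0.015·0.009 ≈ 80.40 ⇒ 80.
Santiago: 0.065 lies in 0.055–0.070, so I_lo=51, I_hi=100, C_lo=0.055, C_hi=0.070.
(100−51)/(0.070−0.055) × (0.065−0.055) + 51 = 49/0.015 × 0.010 + 51 ≈ 83.67 → 84.
AQIs: Lahore=12, Dhaka=287, Salt Lake City=80, Santiago=84. Sum = 12 + 287 + 80 + 84 = 463.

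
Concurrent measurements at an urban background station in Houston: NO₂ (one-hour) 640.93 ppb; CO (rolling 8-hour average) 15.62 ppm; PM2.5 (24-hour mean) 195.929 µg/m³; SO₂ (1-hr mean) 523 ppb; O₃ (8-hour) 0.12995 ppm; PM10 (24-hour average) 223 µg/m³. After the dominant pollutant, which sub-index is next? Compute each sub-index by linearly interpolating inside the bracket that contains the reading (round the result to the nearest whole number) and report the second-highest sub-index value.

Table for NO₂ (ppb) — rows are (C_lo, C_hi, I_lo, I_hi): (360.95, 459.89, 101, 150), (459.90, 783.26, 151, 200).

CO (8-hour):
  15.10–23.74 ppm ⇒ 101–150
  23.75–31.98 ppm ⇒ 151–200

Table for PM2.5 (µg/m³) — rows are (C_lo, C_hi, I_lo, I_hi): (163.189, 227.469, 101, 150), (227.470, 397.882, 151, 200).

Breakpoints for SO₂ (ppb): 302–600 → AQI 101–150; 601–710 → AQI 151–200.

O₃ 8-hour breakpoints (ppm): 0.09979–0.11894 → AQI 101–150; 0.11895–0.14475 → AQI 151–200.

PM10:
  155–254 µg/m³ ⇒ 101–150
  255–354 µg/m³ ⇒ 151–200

172

NO₂: 640.93 ∈ [459.90, 783.26] ↔ index [151, 200].
151 + (640.93−459.90)·(200−151)/(783.26−459.90) = 151 + 181.03·49/323.36 ≈ 178.43, so AQI = 178.
CO: 15.62 lies in 15.10–23.74, so I_lo=101, I_hi=150, C_lo=15.10, C_hi=23.74.
(150−101)/(23.74−15.10) × (15.62−15.10) + 101 = 49/8.64 × 0.52 + 101 ≈ 103.95 → 104.
PM2.5 195.929: bracket 163.189–227.469 → index 101–150; slope 49/64.280, offset 32.740.
AQI = 101 + 49/64.280·32.740 ≈ 125.96 ⇒ 126.
SO₂: 523 ∈ [302, 600] ↔ index [101, 150].
101 + (523−302)·(150−101)/(600−302) = 101 + 221·49/298 ≈ 137.34, so AQI = 137.
O₃: row 0.11895–0.14475 (AQI 151–200). (200−151)·(0.12995−0.11895)/(0.14475−0.11895) + 151 = 49·0.01100/0.02580 + 151 ≈ 171.89 → 172.
PM10: 223 ∈ [155, 254] ↔ index [101, 150].
101 + (223−155)·(150−101)/(254−155) = 101 + 68·49/99 ≈ 134.66, so AQI = 135.
Sub-indices: NO₂→178, CO→104, PM2.5→126, SO₂→137, O₃→172, PM10→135. Ranked high→low: 178, 172, 137, 135, 126, 104. Second-highest sub-index = 172.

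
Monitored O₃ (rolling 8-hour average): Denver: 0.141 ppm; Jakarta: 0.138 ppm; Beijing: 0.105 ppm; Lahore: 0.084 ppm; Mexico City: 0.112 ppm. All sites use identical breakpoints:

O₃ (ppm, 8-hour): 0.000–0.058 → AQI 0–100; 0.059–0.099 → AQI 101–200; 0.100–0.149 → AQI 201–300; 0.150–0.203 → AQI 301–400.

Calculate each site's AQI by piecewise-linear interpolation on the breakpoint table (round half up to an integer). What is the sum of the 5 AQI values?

Denver: 0.141 lies in 0.100–0.149, so I_lo=201, I_hi=300, C_lo=0.100, C_hi=0.149.
(300−201)/(0.149−0.100) × (0.141−0.100) + 201 = 99/0.049 × 0.041 + 201 ≈ 283.84 → 284.
Jakarta: 0.138 ∈ [0.100, 0.149] ↔ index [201, 300].
201 + (0.138−0.100)·(300−201)/(0.149−0.100) = 201 + 0.038·99/0.049 ≈ 277.78, so AQI = 278.
Beijing 0.105: bracket 0.100–0.149 → index 201–300; slope 99/0.049, offset 0.005.
AQI = 201 + 99/0.049·0.005 ≈ 211.10 ⇒ 211.
Lahore 0.084: bracket 0.059–0.099 → index 101–200; slope 99/0.040, offset 0.025.
AQI = 101 + 99/0.040·0.025 ≈ 162.88 ⇒ 163.
Mexico City: 0.112 ∈ [0.100, 0.149] ↔ index [201, 300].
201 + (0.112−0.100)·(300−201)/(0.149−0.100) = 201 + 0.012·99/0.049 ≈ 225.24, so AQI = 225.
AQIs: Denver=284, Jakarta=278, Beijing=211, Lahore=163, Mexico City=225. Sum = 284 + 278 + 211 + 163 + 225 = 1161.

1161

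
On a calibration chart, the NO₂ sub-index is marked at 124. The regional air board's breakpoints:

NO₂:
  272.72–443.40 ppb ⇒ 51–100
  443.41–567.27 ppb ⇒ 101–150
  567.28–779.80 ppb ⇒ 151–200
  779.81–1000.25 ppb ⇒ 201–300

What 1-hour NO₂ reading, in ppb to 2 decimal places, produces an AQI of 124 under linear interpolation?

AQI 124 lies in the 101–150 band, which corresponds to 443.41–567.27 ppb.
C = 443.41 + (124−101)×(567.27−443.41)/(150−101) = 443.41 + 23×123.86/49 ≈ 501.5484 ppb → 501.55 ppb to 2 dp.

501.55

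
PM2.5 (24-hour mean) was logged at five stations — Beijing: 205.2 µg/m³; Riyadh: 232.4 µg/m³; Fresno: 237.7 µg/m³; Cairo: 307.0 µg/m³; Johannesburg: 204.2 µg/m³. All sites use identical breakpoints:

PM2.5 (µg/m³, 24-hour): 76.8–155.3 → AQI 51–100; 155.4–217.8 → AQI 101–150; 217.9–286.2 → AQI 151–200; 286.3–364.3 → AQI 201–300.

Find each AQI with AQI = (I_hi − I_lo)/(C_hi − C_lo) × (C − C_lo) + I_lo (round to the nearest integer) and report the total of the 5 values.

Beijing 205.2: bracket 155.4–217.8 → index 101–150; slope 49/62.4, offset 49.8.
AQI = 101 + 49/62.4·49.8 ≈ 140.11 ⇒ 140.
Riyadh: 232.4 ∈ [217.9, 286.2] ↔ index [151, 200].
151 + (232.4−217.9)·(200−151)/(286.2−217.9) = 151 + 14.5·49/68.3 ≈ 161.40, so AQI = 161.
Fresno: 237.7 ∈ [217.9, 286.2] ↔ index [151, 200].
151 + (237.7−217.9)·(200−151)/(286.2−217.9) = 151 + 19.8·49/68.3 ≈ 165.20, so AQI = 165.
Cairo: row 286.3–364.3 (AQI 201–300). (300−201)·(307.0−286.3)/(364.3−286.3) + 201 = 99·20.7/78.0 + 201 ≈ 227.27 → 227.
Johannesburg: 204.2 ∈ [155.4, 217.8] ↔ index [101, 150].
101 + (204.2−155.4)·(150−101)/(217.8−155.4) = 101 + 48.8·49/62.4 ≈ 139.32, so AQI = 139.
AQIs: Beijing=140, Riyadh=161, Fresno=165, Cairo=227, Johannesburg=139. Sum = 140 + 161 + 165 + 227 + 139 = 832.

832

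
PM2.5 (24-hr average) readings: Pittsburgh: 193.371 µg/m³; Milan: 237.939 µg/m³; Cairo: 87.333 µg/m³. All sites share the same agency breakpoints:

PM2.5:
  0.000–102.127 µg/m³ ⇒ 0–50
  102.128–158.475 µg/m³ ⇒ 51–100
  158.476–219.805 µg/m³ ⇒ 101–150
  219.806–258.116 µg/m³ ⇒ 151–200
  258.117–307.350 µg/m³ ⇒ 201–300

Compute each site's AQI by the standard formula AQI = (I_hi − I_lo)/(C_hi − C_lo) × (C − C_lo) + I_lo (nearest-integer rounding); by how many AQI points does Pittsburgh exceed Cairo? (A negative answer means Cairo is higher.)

86

Pittsburgh: 193.371 lies in 158.476–219.805, so I_lo=101, I_hi=150, C_lo=158.476, C_hi=219.805.
(150−101)/(219.805−158.476) × (193.371−158.476) + 101 = 49/61.329 × 34.895 + 101 ≈ 128.88 → 129.
Milan: 237.939 lies in 219.806–258.116, so I_lo=151, I_hi=200, C_lo=219.806, C_hi=258.116.
(200−151)/(258.116−219.806) × (237.939−219.806) + 151 = 49/38.310 × 18.133 + 151 ≈ 174.19 → 174.
Cairo: 87.333 lies in 0.000–102.127, so I_lo=0, I_hi=50, C_lo=0.000, C_hi=102.127.
(50−0)/(102.127−0.000) × (87.333−0.000) + 0 = 50/102.127 × 87.333 + 0 ≈ 42.76 → 43.
AQIs: Pittsburgh=129, Milan=174, Cairo=43. Pittsburgh (129) − Cairo (43) = 86.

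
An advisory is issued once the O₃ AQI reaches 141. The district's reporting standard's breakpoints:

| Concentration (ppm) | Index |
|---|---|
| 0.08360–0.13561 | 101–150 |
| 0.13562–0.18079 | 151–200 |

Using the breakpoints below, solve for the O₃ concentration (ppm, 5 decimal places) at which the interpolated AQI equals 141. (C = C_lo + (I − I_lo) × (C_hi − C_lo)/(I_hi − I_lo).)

AQI 141 lies in the 101–150 band, which corresponds to 0.08360–0.13561 ppm.
C = 0.08360 + (141−101)×(0.13561−0.08360)/(150−101) = 0.08360 + 40×0.05201/49 ≈ 0.1260571 ppm → 0.12606 ppm to 5 dp.

0.12606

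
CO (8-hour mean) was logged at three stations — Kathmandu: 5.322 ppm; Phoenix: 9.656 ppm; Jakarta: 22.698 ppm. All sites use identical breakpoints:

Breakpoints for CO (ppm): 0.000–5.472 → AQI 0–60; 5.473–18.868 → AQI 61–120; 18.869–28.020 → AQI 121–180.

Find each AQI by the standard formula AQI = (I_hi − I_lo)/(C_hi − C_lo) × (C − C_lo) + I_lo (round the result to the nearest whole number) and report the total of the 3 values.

Kathmandu: 5.322 ∈ [0.000, 5.472] ↔ index [0, 60].
0 + (5.322−0.000)·(60−0)/(5.472−0.000) = 0 + 5.322·60/5.472 ≈ 58.36, so AQI = 58.
Phoenix: 9.656 lies in 5.473–18.868, so I_lo=61, I_hi=120, C_lo=5.473, C_hi=18.868.
(120−61)/(18.868−5.473) × (9.656−5.473) + 61 = 59/13.395 × 4.183 + 61 ≈ 79.42 → 79.
Jakarta: 22.698 ∈ [18.869, 28.020] ↔ index [121, 180].
121 + (22.698−18.869)·(180−121)/(28.020−18.869) = 121 + 3.829·59/9.151 ≈ 145.69, so AQI = 146.
AQIs: Kathmandu=58, Phoenix=79, Jakarta=146. Sum = 58 + 79 + 146 = 283.

283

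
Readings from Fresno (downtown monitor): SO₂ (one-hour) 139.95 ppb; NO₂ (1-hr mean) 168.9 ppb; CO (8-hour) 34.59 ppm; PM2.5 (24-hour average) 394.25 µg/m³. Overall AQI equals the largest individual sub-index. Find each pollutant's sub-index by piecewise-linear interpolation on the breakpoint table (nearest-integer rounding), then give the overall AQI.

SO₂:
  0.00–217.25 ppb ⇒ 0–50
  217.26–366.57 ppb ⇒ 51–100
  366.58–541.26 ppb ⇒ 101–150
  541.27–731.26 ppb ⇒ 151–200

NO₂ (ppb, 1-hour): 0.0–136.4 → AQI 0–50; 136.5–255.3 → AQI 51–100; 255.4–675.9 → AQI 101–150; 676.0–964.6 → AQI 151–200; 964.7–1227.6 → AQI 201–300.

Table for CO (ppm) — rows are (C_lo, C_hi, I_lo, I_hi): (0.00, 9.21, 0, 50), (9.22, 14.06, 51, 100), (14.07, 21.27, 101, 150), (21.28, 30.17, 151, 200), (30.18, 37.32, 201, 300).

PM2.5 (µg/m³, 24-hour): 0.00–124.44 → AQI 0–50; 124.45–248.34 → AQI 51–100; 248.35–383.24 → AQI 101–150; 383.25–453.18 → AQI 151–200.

SO₂: 139.95 ∈ [0.00, 217.25] ↔ index [0, 50].
0 + (139.95−0.00)·(50−0)/(217.25−0.00) = 0 + 139.95·50/217.25 ≈ 32.21, so AQI = 32.
NO₂ 168.9: bracket 136.5–255.3 → index 51–100; slope 49/118.8, offset 32.4.
AQI = 51 + 49/118.8·32.4 ≈ 64.36 ⇒ 64.
CO: 34.59 ∈ [30.18, 37.32] ↔ index [201, 300].
201 + (34.59−30.18)·(300−201)/(37.32−30.18) = 201 + 4.41·99/7.14 ≈ 262.15, so AQI = 262.
PM2.5: 394.25 lies in 383.25–453.18, so I_lo=151, I_hi=200, C_lo=383.25, C_hi=453.18.
(200−151)/(453.18−383.25) × (394.25−383.25) + 151 = 49/69.93 × 11.00 + 151 ≈ 158.71 → 159.
Sub-indices: SO₂→32, NO₂→64, CO→262, PM2.5→159. Overall AQI = max = 262; dominant pollutant is CO.

262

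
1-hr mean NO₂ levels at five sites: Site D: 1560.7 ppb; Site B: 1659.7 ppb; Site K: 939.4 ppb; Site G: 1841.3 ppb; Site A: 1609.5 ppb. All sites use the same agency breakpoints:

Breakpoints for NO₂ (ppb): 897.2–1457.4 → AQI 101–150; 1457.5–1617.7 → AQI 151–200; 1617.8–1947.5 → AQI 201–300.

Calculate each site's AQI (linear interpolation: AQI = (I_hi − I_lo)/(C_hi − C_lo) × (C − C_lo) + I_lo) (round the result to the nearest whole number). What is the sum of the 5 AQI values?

Site D: row 1457.5–1617.7 (AQI 151–200). (200−151)·(1560.7−1457.5)/(1617.7−1457.5) + 151 = 49·103.2/160.2 + 151 ≈ 182.57 → 183.
Site B: 1659.7 ∈ [1617.8, 1947.5] ↔ index [201, 300].
201 + (1659.7−1617.8)·(300−201)/(1947.5−1617.8) = 201 + 41.9·99/329.7 ≈ 213.58, so AQI = 214.
Site K: row 897.2–1457.4 (AQI 101–150). (150−101)·(939.4−897.2)/(1457.4−897.2) + 101 = 49·42.2/560.2 + 101 ≈ 104.69 → 105.
Site G: row 1617.8–1947.5 (AQI 201–300). (300−201)·(1841.3−1617.8)/(1947.5−1617.8) + 201 = 99·223.5/329.7 + 201 ≈ 268.11 → 268.
Site A: 1609.5 lies in 1457.5–1617.7, so I_lo=151, I_hi=200, C_lo=1457.5, C_hi=1617.7.
(200−151)/(1617.7−1457.5) × (1609.5−1457.5) + 151 = 49/160.2 × 152.0 + 151 ≈ 197.49 → 197.
AQIs: Site D=183, Site B=214, Site K=105, Site G=268, Site A=197. Sum = 183 + 214 + 105 + 268 + 197 = 967.

967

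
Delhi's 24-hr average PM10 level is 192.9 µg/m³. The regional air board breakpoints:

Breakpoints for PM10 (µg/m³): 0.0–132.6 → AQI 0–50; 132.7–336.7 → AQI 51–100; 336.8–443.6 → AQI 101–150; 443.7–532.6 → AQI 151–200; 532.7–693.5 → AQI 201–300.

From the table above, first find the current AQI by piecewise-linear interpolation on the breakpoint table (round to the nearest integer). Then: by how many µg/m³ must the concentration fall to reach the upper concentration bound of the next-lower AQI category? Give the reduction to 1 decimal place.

60.3

PM10: row 132.7–336.7 (AQI 51–100). (100−51)·(192.9−132.7)/(336.7−132.7) + 51 = 49·60.2/204.0 + 51 ≈ 65.46 → 65.
Current AQI 65 is in the Moderate range (51–100). The next-lower category tops out at AQI 50, whose upper concentration bound is 132.6 µg/m³.
Reduction needed = 192.9 − 132.6 = 60.3 µg/m³.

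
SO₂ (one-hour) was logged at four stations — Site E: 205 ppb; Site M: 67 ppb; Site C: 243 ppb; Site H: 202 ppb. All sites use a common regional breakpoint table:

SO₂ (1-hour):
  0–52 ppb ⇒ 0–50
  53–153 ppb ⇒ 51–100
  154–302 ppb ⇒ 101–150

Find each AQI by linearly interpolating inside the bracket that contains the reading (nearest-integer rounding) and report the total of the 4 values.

Site E 205: bracket 154–302 → index 101–150; slope 49/148, offset 51.
AQI = 101 + 49/148·51 ≈ 117.89 ⇒ 118.
Site M: 67 lies in 53–153, so I_lo=51, I_hi=100, C_lo=53, C_hi=153.
(100−51)/(153−53) × (67−53) + 51 = 49/100 × 14 + 51 ≈ 57.86 → 58.
Site C 243: bracket 154–302 → index 101–150; slope 49/148, offset 89.
AQI = 101 + 49/148·89 ≈ 130.47 ⇒ 130.
Site H 202: bracket 154–302 → index 101–150; slope 49/148, offset 48.
AQI = 101 + 49/148·48 ≈ 116.89 ⇒ 117.
AQIs: Site E=118, Site M=58, Site C=130, Site H=117. Sum = 118 + 58 + 130 + 117 = 423.

423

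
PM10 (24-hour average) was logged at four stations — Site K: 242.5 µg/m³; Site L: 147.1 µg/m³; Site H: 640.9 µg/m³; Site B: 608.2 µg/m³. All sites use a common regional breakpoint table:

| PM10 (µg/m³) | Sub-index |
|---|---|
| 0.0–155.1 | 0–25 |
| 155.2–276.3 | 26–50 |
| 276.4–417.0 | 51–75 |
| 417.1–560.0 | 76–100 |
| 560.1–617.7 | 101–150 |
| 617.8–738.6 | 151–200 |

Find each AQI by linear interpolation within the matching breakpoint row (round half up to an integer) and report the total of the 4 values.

369

Site K: 242.5 lies in 155.2–276.3, so I_lo=26, I_hi=50, C_lo=155.2, C_hi=276.3.
(50−26)/(276.3−155.2) × (242.5−155.2) + 26 = 24/121.1 × 87.3 + 26 ≈ 43.30 → 43.
Site L 147.1: bracket 0.0–155.1 → index 0–25; slope 25/155.1, offset 147.1.
AQI = 0 + 25/155.1·147.1 ≈ 23.71 ⇒ 24.
Site H: 640.9 ∈ [617.8, 738.6] ↔ index [151, 200].
151 + (640.9−617.8)·(200−151)/(738.6−617.8) = 151 + 23.1·49/120.8 ≈ 160.37, so AQI = 160.
Site B 608.2: bracket 560.1–617.7 → index 101–150; slope 49/57.6, offset 48.1.
AQI = 101 + 49/57.6·48.1 ≈ 141.92 ⇒ 142.
AQIs: Site K=43, Site L=24, Site H=160, Site B=142. Sum = 43 + 24 + 160 + 142 = 369.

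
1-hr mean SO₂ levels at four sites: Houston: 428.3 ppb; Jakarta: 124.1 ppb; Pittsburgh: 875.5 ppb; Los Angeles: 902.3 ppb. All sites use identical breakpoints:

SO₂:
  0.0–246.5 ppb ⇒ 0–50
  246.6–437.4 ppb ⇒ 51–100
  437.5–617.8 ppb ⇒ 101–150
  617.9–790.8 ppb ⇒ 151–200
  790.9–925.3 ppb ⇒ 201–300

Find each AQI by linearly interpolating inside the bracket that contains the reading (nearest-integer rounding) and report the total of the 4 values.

Houston 428.3: bracket 246.6–437.4 → index 51–100; slope 49/190.8, offset 181.7.
AQI = 51 + 49/190.8·181.7 ≈ 97.66 ⇒ 98.
Jakarta: 124.1 ∈ [0.0, 246.5] ↔ index [0, 50].
0 + (124.1−0.0)·(50−0)/(246.5−0.0) = 0 + 124.1·50/246.5 ≈ 25.17, so AQI = 25.
Pittsburgh: 875.5 lies in 790.9–925.3, so I_lo=201, I_hi=300, C_lo=790.9, C_hi=925.3.
(300−201)/(925.3−790.9) × (875.5−790.9) + 201 = 99/134.4 × 84.6 + 201 ≈ 263.32 → 263.
Los Angeles: row 790.9–925.3 (AQI 201–300). (300−201)·(902.3−790.9)/(925.3−790.9) + 201 = 99·111.4/134.4 + 201 ≈ 283.06 → 283.
AQIs: Houston=98, Jakarta=25, Pittsburgh=263, Los Angeles=283. Sum = 98 + 25 + 263 + 283 = 669.

669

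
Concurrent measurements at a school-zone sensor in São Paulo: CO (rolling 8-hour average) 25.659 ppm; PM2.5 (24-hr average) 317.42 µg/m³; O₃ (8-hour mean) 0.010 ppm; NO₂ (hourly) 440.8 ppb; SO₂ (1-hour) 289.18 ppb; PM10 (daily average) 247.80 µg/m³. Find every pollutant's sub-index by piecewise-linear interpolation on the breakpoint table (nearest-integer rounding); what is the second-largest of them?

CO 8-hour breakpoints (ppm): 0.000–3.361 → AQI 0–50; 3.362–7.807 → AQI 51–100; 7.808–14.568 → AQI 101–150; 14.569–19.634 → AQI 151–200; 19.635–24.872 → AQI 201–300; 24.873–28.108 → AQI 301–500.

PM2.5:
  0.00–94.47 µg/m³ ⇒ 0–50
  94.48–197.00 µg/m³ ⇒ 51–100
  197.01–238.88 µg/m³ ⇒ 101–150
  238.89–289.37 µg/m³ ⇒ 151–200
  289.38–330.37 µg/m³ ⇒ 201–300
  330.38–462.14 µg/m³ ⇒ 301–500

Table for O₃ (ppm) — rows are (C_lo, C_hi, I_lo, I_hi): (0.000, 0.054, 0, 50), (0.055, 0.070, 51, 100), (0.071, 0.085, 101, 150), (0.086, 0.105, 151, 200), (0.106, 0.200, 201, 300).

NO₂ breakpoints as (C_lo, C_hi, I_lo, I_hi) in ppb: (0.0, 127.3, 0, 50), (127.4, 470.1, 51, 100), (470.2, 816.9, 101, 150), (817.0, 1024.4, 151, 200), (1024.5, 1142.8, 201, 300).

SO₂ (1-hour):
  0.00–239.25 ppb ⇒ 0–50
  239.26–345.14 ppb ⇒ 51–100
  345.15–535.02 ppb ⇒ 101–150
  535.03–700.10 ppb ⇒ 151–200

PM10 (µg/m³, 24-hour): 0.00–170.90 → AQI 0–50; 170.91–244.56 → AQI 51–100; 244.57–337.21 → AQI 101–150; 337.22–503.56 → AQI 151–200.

CO: row 24.873–28.108 (AQI 301–500). (500−301)·(25.659−24.873)/(28.108−24.873) + 301 = 199·0.786/3.235 + 301 ≈ 349.35 → 349.
PM2.5: 317.42 ∈ [289.38, 330.37] ↔ index [201, 300].
201 + (317.42−289.38)·(300−201)/(330.37−289.38) = 201 + 28.04·99/40.99 ≈ 268.72, so AQI = 269.
O₃: row 0.000–0.054 (AQI 0–50). (50−0)·(0.010−0.000)/(0.054−0.000) + 0 = 50·0.010/0.054 + 0 ≈ 9.26 → 9.
NO₂: 440.8 ∈ [127.4, 470.1] ↔ index [51, 100].
51 + (440.8−127.4)·(100−51)/(470.1−127.4) = 51 + 313.4·49/342.7 ≈ 95.81, so AQI = 96.
SO₂: 289.18 lies in 239.26–345.14, so I_lo=51, I_hi=100, C_lo=239.26, C_hi=345.14.
(100−51)/(345.14−239.26) × (289.18−239.26) + 51 = 49/105.88 × 49.92 + 51 ≈ 74.10 → 74.
PM10: row 244.57–337.21 (AQI 101–150). (150−101)·(247.80−244.57)/(337.21−244.57) + 101 = 49·3.23/92.64 + 101 ≈ 102.71 → 103.
Sub-indices: CO→349, PM2.5→269, O₃→9, NO₂→96, SO₂→74, PM10→103. Ranked high→low: 349, 269, 103, 96, 74, 9. Second-highest sub-index = 269.

269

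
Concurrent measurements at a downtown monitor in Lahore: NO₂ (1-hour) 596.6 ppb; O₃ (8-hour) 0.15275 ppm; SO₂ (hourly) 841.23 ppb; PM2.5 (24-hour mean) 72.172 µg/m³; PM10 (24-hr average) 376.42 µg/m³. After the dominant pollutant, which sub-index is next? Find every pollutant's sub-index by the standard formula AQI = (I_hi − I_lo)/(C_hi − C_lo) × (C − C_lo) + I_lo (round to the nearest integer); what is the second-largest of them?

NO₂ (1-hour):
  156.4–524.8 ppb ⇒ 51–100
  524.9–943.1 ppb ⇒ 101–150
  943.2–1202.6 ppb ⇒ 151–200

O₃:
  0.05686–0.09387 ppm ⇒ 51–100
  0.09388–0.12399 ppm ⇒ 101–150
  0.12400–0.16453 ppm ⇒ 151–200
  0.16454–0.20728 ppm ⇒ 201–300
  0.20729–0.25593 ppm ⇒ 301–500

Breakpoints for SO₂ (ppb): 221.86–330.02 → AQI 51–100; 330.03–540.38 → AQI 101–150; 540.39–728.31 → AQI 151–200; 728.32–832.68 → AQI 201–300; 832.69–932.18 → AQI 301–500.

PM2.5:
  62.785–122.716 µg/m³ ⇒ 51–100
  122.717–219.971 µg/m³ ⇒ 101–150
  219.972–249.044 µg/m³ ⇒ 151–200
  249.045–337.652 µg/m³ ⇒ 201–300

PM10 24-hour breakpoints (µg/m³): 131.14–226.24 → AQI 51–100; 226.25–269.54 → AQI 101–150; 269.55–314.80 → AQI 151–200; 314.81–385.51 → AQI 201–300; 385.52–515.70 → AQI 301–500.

287

NO₂: 596.6 lies in 524.9–943.1, so I_lo=101, I_hi=150, C_lo=524.9, C_hi=943.1.
(150−101)/(943.1−524.9) × (596.6−524.9) + 101 = 49/418.2 × 71.7 + 101 ≈ 109.40 → 109.
O₃ 0.15275: bracket 0.12400–0.16453 → index 151–200; slope 49/0.04053, offset 0.02875.
AQI = 151 + 49/0.04053·0.02875 ≈ 185.76 ⇒ 186.
SO₂: 841.23 ∈ [832.69, 932.18] ↔ index [301, 500].
301 + (841.23−832.69)·(500−301)/(932.18−832.69) = 301 + 8.54·199/99.49 ≈ 318.08, so AQI = 318.
PM2.5 72.172: bracket 62.785–122.716 → index 51–100; slope 49/59.931, offset 9.387.
AQI = 51 + 49/59.931·9.387 ≈ 58.67 ⇒ 59.
PM10: row 314.81–385.51 (AQI 201–300). (300−201)·(376.42−314.81)/(385.51−314.81) + 201 = 99·61.61/70.70 + 201 ≈ 287.27 → 287.
Sub-indices: NO₂→109, O₃→186, SO₂→318, PM2.5→59, PM10→287. Ranked high→low: 318, 287, 186, 109, 59. Second-highest sub-index = 287.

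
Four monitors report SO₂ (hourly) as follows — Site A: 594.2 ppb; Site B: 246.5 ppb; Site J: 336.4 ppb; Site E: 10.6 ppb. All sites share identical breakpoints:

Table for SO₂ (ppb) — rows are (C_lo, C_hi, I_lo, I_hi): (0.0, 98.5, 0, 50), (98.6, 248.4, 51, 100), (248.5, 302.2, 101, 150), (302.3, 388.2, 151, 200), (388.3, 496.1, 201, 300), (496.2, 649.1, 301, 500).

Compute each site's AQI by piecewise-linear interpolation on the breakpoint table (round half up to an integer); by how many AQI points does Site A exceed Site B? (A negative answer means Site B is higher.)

330

Site A 594.2: bracket 496.2–649.1 → index 301–500; slope 199/152.9, offset 98.0.
AQI = 301 + 199/152.9·98.0 ≈ 428.55 ⇒ 429.
Site B 246.5: bracket 98.6–248.4 → index 51–100; slope 49/149.8, offset 147.9.
AQI = 51 + 49/149.8·147.9 ≈ 99.38 ⇒ 99.
Site J 336.4: bracket 302.3–388.2 → index 151–200; slope 49/85.9, offset 34.1.
AQI = 151 + 49/85.9·34.1 ≈ 170.45 ⇒ 170.
Site E: row 0.0–98.5 (AQI 0–50). (50−0)·(10.6−0.0)/(98.5−0.0) + 0 = 50·10.6/98.5 + 0 ≈ 5.38 → 5.
AQIs: Site A=429, Site B=99, Site J=170, Site E=5. Site A (429) − Site B (99) = 330.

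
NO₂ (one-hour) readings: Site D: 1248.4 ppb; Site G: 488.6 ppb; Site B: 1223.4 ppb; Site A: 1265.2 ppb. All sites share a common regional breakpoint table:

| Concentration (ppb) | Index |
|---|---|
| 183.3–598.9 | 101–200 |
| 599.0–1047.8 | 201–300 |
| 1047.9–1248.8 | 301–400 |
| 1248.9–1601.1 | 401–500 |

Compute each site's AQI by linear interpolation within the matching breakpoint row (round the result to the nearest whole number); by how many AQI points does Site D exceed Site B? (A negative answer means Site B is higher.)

Site D: 1248.4 ∈ [1047.9, 1248.8] ↔ index [301, 400].
301 + (1248.4−1047.9)·(400−301)/(1248.8−1047.9) = 301 + 200.5·99/200.9 ≈ 399.80, so AQI = 400.
Site G: 488.6 lies in 183.3–598.9, so I_lo=101, I_hi=200, C_lo=183.3, C_hi=598.9.
(200−101)/(598.9−183.3) × (488.6−183.3) + 101 = 99/415.6 × 305.3 + 101 ≈ 173.73 → 174.
Site B 1223.4: bracket 1047.9–1248.8 → index 301–400; slope 99/200.9, offset 175.5.
AQI = 301 + 99/200.9·175.5 ≈ 387.48 ⇒ 387.
Site A: 1265.2 lies in 1248.9–1601.1, so I_lo=401, I_hi=500, C_lo=1248.9, C_hi=1601.1.
(500−401)/(1601.1−1248.9) × (1265.2−1248.9) + 401 = 99/352.2 × 16.3 + 401 ≈ 405.58 → 406.
AQIs: Site D=400, Site G=174, Site B=387, Site A=406. Site D (400) − Site B (387) = 13.

13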